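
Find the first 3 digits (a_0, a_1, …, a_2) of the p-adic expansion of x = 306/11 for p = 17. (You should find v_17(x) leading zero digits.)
(a_0, …, a_2) = (0, 14, 7)

v_17(306/11) = 1, so a_0 = ... = a_0 = 0. Factor out: x = 17^1 · u with u = 18/11 a unit in ℤ_17. Expand u iteratively via a_{v+i} = u_i mod 17, u_{i+1} = (u_i − a_{v+i})/17:
  u_0 = 18/11;  a_1 = 14;  u_1 = (u_0 − 14)/17 = -8/11
  u_1 = -8/11;  a_2 = 7;  u_2 = (u_1 − 7)/17 = -5/11
Digits: (0, 14, 7).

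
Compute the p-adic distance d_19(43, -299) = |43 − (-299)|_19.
d_19(43, -299) = 1/19

Step 1 — x − y = 43 − (-299) = 342. Step 2 — v_19(342) = 1 (factor: 342 = (19^1 · 18); the sign does not affect v_p). Step 3 — |x − y|_19 = 19^{-1} = 1/19.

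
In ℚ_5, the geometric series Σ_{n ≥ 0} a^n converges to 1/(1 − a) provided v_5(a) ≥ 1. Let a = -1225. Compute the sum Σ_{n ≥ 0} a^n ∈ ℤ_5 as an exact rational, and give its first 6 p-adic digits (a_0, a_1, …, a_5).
Σ a^n = 1/(1 − a) = 1/1226;  first 6 digits = (1, 0, 1, 0, 4, 4)

v_5(a) = 2 ≥ 1, so the series converges in ℤ_5 to 1/(1 − a) = 1/(1 − (-1225)) = 1/1226. Expand this rational in ℤ_5: compute digits iteratively via d_i = x_i mod 5, x_{i+1} = (x_i − d_i)/5. The first 6 digits are (1, 0, 1, 0, 4, 4).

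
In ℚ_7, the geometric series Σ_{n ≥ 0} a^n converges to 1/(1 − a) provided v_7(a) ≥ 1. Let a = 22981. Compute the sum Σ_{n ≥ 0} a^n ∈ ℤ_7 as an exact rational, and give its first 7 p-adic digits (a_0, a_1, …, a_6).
Σ a^n = 1/(1 − a) = -1/22980;  first 7 digits = (1, 0, 0, 4, 2, 1, 2)

v_7(a) = 3 ≥ 1, so the series converges in ℤ_7 to 1/(1 − a) = 1/(1 − 22981) = -1/22980. Expand this rational in ℤ_7: compute digits iteratively via d_i = x_i mod 7, x_{i+1} = (x_i − d_i)/7. The first 7 digits are (1, 0, 0, 4, 2, 1, 2).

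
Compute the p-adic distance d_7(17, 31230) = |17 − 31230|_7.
d_7(17, 31230) = 1/2401

Step 1 — x − y = 17 − 31230 = -31213. Step 2 — v_7(-31213) = 4 (factor: -31213 = −(7^4 · 13); the sign does not affect v_p). Step 3 — |x − y|_7 = 7^{-4} = 1/2401.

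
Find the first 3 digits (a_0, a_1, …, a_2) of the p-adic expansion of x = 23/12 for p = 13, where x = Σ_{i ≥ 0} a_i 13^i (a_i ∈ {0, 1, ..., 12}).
(a_0, …, a_2) = (3, 1, 1)

v_13(23/12) = 0 (numerator and denominator both coprime to 13), so x ∈ ℤ_13^×. Compute digits iteratively via a_i = x_i mod 13, x_{i+1} = (x_i − a_i)/13, with x_0 = x:
  x_0 = 23/12;  a_0 = 3;  x_1 = (x_0 − 3)/13 = -1/12
  x_1 = -1/12;  a_1 = 1;  x_2 = (x_1 − 1)/13 = -1/12
  x_2 = -1/12;  a_2 = 1;  x_3 = (x_2 − 1)/13 = -1/12
Digits: (3, 1, 1).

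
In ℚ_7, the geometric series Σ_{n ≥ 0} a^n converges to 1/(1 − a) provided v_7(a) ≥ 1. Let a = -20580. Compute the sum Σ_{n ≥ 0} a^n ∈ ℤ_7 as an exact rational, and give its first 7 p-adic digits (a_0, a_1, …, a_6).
Σ a^n = 1/(1 − a) = 1/20581;  first 7 digits = (1, 0, 0, 3, 5, 5, 1)

v_7(a) = 3 ≥ 1, so the series converges in ℤ_7 to 1/(1 − a) = 1/(1 − (-20580)) = 1/20581. Expand this rational in ℤ_7: compute digits iteratively via d_i = x_i mod 7, x_{i+1} = (x_i − d_i)/7. The first 7 digits are (1, 0, 0, 3, 5, 5, 1).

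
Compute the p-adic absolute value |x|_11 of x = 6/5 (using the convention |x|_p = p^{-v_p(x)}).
|6/5|_11 = 1

Step 1 — compute v_11(x) by factoring powers of 11 out of the numerator and denominator: v_11(6/5) = 0. Step 2 — apply |x|_p = p^{-v_p(x)} = 11^{0} = 1.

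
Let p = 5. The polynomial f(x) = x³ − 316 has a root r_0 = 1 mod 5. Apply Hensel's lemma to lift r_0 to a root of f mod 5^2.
r_1 = 6 (mod 25)

Hensel: r_{i+1} = r_i − f(r_i)/f′(r_i) mod 5^{i+2}, where f′(x) = 3x². Iterate:
  r_0 = 1 (mod 5)
  r_1 = 6 (mod 25)
Final: r = 6 with f(r) ≡ 0 mod 5^2.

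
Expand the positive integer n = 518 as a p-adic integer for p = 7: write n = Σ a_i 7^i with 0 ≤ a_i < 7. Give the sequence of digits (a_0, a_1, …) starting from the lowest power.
(a_0, a_1, …) = (0, 4, 3, 1)

Repeated division by 7 gives the digits low-to-high: 518 = 4·7^1 + 3·7^2 + 1·7^3. Digit sequence: (0, 4, 3, 1).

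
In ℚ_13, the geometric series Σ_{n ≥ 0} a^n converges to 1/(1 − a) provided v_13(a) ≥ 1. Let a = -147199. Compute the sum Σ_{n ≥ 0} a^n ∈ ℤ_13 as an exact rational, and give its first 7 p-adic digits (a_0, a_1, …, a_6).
Σ a^n = 1/(1 − a) = 1/147200;  first 7 digits = (1, 0, 0, 11, 7, 12, 3)

v_13(a) = 3 ≥ 1, so the series converges in ℤ_13 to 1/(1 − a) = 1/(1 − (-147199)) = 1/147200. Expand this rational in ℤ_13: compute digits iteratively via d_i = x_i mod 13, x_{i+1} = (x_i − d_i)/13. The first 7 digits are (1, 0, 0, 11, 7, 12, 3).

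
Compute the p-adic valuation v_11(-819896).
v_11(-819896) = 4

v_11(n) is the largest exponent k such that 11^k divides n. Factor out: -819896 = -11^4 · 56. (Sign doesn't affect v_p.) So v_11(-819896) = 4.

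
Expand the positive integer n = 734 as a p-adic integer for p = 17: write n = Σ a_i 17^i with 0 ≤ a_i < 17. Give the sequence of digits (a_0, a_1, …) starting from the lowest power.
(a_0, a_1, …) = (3, 9, 2)

Repeated division by 17 gives the digits low-to-high: 734 = 3 + 9·17^1 + 2·17^2. Digit sequence: (3, 9, 2).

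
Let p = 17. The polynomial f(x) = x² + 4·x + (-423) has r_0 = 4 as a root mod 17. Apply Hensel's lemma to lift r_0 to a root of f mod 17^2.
r_1 = 157 (mod 289)

Hensel: r_{i+1} = r_i − f(r_i)·(f′(r_i))^{-1} mod 17^{i+2}, f′(x) = 2x + 4. Iterate:
  r_0 = 4 (mod 17)
  r_1 = 157 (mod 289)
Final: r = 157 satisfies f(r) ≡ 0 mod 17^2.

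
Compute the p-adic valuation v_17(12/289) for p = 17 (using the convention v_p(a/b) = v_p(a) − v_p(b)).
v_17(12/289) = -2

Factor powers of 17 from the numerator and denominator of the reduced fraction: 12 = 17^0 · 12 and 289 = 17^2 · 1. Apply v_p(a/b) = v_p(a) − v_p(b): v_17(12/289) = 0 − 2 = -2.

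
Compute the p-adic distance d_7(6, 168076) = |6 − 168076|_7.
d_7(6, 168076) = 1/16807

Step 1 — x − y = 6 − 168076 = -168070. Step 2 — v_7(-168070) = 5 (factor: -168070 = −(7^5 · 10); the sign does not affect v_p). Step 3 — |x − y|_7 = 7^{-5} = 1/16807.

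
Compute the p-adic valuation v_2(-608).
v_2(-608) = 5

v_2(n) is the largest exponent k such that 2^k divides n. Factor out: -608 = -2^5 · 19. (Sign doesn't affect v_p.) So v_2(-608) = 5.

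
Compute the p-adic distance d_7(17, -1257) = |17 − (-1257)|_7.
d_7(17, -1257) = 1/49

Step 1 — x − y = 17 − (-1257) = 1274. Step 2 — v_7(1274) = 2 (factor: 1274 = (7^2 · 26); the sign does not affect v_p). Step 3 — |x − y|_7 = 7^{-2} = 1/49.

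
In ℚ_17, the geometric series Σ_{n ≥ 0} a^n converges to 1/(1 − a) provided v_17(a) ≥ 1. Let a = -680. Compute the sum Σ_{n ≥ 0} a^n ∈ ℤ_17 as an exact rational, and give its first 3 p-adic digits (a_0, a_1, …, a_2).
Σ a^n = 1/(1 − a) = 1/681;  first 3 digits = (1, 11, 16)

v_17(a) = 1 ≥ 1, so the series converges in ℤ_17 to 1/(1 − a) = 1/(1 − (-680)) = 1/681. Expand this rational in ℤ_17: compute digits iteratively via d_i = x_i mod 17, x_{i+1} = (x_i − d_i)/17. The first 3 digits are (1, 11, 16).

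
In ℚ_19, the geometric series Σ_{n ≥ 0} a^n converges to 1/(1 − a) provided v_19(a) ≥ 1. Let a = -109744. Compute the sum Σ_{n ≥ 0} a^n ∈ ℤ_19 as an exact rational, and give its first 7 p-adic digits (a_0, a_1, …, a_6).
Σ a^n = 1/(1 − a) = 1/109745;  first 7 digits = (1, 0, 0, 3, 18, 18, 8)

v_19(a) = 3 ≥ 1, so the series converges in ℤ_19 to 1/(1 − a) = 1/(1 − (-109744)) = 1/109745. Expand this rational in ℤ_19: compute digits iteratively via d_i = x_i mod 19, x_{i+1} = (x_i − d_i)/19. The first 7 digits are (1, 0, 0, 3, 18, 18, 8).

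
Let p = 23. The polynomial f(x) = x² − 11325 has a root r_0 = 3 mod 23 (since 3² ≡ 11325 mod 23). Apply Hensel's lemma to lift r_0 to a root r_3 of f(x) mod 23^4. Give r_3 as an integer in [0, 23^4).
r_3 = 70130 (mod 279841)

Hensel's recurrence: r_{i+1} = r_i − f(r_i)·(f′(r_i))^{-1} mod 23^{i+2}, with f′(x) = 2x. Iterate:
  r_0 = 3 (mod 23)
  r_1 = 302 (mod 529)
  r_2 = 9295 (mod 12167)
  r_3 = 70130 (mod 279841)
Final: r_3 = 70130, and one checks f(r_3) ≡ 0 mod 23^4.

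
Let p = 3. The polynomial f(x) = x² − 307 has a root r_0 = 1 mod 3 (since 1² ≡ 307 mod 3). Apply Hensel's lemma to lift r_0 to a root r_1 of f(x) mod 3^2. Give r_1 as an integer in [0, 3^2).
r_1 = 1 (mod 9)

Hensel's recurrence: r_{i+1} = r_i − f(r_i)·(f′(r_i))^{-1} mod 3^{i+2}, with f′(x) = 2x. Iterate:
  r_0 = 1 (mod 3)
  r_1 = 1 (mod 9)
Final: r_1 = 1, and one checks f(r_1) ≡ 0 mod 3^2.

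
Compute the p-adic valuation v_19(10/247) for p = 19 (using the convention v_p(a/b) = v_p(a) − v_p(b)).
v_19(10/247) = -1

Factor powers of 19 from the numerator and denominator of the reduced fraction: 10 = 19^0 · 10 and 247 = 19^1 · 13. Apply v_p(a/b) = v_p(a) − v_p(b): v_19(10/247) = 0 − 1 = -1.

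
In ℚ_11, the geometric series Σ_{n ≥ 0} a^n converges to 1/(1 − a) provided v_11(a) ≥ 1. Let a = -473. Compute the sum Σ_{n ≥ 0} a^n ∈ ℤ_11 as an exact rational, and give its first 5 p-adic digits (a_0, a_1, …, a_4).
Σ a^n = 1/(1 − a) = 1/474;  first 5 digits = (1, 1, 8, 3, 4)

v_11(a) = 1 ≥ 1, so the series converges in ℤ_11 to 1/(1 − a) = 1/(1 − (-473)) = 1/474. Expand this rational in ℤ_11: compute digits iteratively via d_i = x_i mod 11, x_{i+1} = (x_i − d_i)/11. The first 5 digits are (1, 1, 8, 3, 4).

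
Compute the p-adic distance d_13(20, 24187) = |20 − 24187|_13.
d_13(20, 24187) = 1/2197

Step 1 — x − y = 20 − 24187 = -24167. Step 2 — v_13(-24167) = 3 (factor: -24167 = −(13^3 · 11); the sign does not affect v_p). Step 3 — |x − y|_13 = 13^{-3} = 1/2197.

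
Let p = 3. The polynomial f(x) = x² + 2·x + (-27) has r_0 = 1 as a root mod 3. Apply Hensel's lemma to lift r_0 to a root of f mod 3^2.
r_1 = 7 (mod 9)

Hensel: r_{i+1} = r_i − f(r_i)·(f′(r_i))^{-1} mod 3^{i+2}, f′(x) = 2x + 2. Iterate:
  r_0 = 1 (mod 3)
  r_1 = 7 (mod 9)
Final: r = 7 satisfies f(r) ≡ 0 mod 3^2.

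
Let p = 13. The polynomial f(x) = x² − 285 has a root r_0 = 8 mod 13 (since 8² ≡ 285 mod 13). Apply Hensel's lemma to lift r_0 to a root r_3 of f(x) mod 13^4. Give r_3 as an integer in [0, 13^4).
r_3 = 20249 (mod 28561)

Hensel's recurrence: r_{i+1} = r_i − f(r_i)·(f′(r_i))^{-1} mod 13^{i+2}, with f′(x) = 2x. Iterate:
  r_0 = 8 (mod 13)
  r_1 = 138 (mod 169)
  r_2 = 476 (mod 2197)
  r_3 = 20249 (mod 28561)
Final: r_3 = 20249, and one checks f(r_3) ≡ 0 mod 13^4.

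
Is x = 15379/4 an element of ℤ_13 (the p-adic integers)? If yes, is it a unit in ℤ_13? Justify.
x ∈ ℤ_13 but not a unit; v_13(x) = 3 > 0

ℤ_13 = {x ∈ ℚ_13 : v_13(x) ≥ 0} and ℤ_13^× = {x ∈ ℤ_13 : v_13(x) = 0}. Here v_13(15379/4) = v_13(num) − v_13(den) = 3; compare against these criteria.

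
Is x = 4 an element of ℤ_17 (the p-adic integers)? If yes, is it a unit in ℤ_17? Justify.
x ∈ ℤ_17^× (unit); v_17(x) = 0

ℤ_17 = {x ∈ ℚ_17 : v_17(x) ≥ 0} and ℤ_17^× = {x ∈ ℤ_17 : v_17(x) = 0}. Here v_17(4) = v_17(num) − v_17(den) = 0; compare against these criteria.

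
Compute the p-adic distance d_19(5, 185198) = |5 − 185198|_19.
d_19(5, 185198) = 1/6859

Step 1 — x − y = 5 − 185198 = -185193. Step 2 — v_19(-185193) = 3 (factor: -185193 = −(19^3 · 27); the sign does not affect v_p). Step 3 — |x − y|_19 = 19^{-3} = 1/6859.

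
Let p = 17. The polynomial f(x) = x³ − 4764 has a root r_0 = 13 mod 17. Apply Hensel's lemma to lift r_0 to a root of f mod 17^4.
r_3 = 11488 (mod 83521)

Hensel: r_{i+1} = r_i − f(r_i)/f′(r_i) mod 17^{i+2}, where f′(x) = 3x². Iterate:
  r_0 = 13 (mod 17)
  r_1 = 217 (mod 289)
  r_2 = 1662 (mod 4913)
  r_3 = 11488 (mod 83521)
Final: r = 11488 with f(r) ≡ 0 mod 17^4.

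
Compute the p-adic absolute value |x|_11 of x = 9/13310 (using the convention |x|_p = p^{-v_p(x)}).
|9/13310|_11 = 1331

Step 1 — compute v_11(x) by factoring powers of 11 out of the numerator and denominator: v_11(9/13310) = -3. Step 2 — apply |x|_p = p^{-v_p(x)} = 11^{3} = 1331.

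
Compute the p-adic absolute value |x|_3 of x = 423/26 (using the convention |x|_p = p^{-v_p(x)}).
|423/26|_3 = 1/9

Step 1 — compute v_3(x) by factoring powers of 3 out of the numerator and denominator: v_3(423/26) = 2. Step 2 — apply |x|_p = p^{-v_p(x)} = 3^{-2} = 1/9.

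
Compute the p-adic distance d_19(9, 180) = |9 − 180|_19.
d_19(9, 180) = 1/19

Step 1 — x − y = 9 − 180 = -171. Step 2 — v_19(-171) = 1 (factor: -171 = −(19^1 · 9); the sign does not affect v_p). Step 3 — |x − y|_19 = 19^{-1} = 1/19.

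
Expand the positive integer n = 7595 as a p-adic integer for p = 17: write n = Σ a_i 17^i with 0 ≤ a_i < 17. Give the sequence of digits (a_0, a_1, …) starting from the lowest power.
(a_0, a_1, …) = (13, 4, 9, 1)

Repeated division by 17 gives the digits low-to-high: 7595 = 13 + 4·17^1 + 9·17^2 + 1·17^3. Digit sequence: (13, 4, 9, 1).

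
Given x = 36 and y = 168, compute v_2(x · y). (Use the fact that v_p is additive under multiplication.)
v_2(6048) = 5

v_p(x) = 2 (factor: 36 = 2^2 · 9); v_p(y) = 3 (factor: 168 = 2^3 · 21). Additivity: v_p(xy) = v_p(x) + v_p(y) = 2 + 3 = 5. (Direct check: xy = 6048 = 2^5 · (189).)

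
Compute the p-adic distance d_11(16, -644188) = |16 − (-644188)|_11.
d_11(16, -644188) = 1/161051

Step 1 — x − y = 16 − (-644188) = 644204. Step 2 — v_11(644204) = 5 (factor: 644204 = (11^5 · 4); the sign does not affect v_p). Step 3 — |x − y|_11 = 11^{-5} = 1/161051.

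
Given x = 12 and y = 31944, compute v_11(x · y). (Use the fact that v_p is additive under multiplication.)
v_11(383328) = 3

v_p(x) = 0 (factor: 12 = 11^0 · 12); v_p(y) = 3 (factor: 31944 = 11^3 · 24). Additivity: v_p(xy) = v_p(x) + v_p(y) = 0 + 3 = 3. (Direct check: xy = 383328 = 11^3 · (288).)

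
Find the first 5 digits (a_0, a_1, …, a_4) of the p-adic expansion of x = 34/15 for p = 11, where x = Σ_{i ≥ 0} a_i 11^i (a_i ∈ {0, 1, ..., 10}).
(a_0, …, a_4) = (3, 8, 0, 8, 0)

v_11(34/15) = 0 (numerator and denominator both coprime to 11), so x ∈ ℤ_11^×. Compute digits iteratively via a_i = x_i mod 11, x_{i+1} = (x_i − a_i)/11, with x_0 = x:
  x_0 = 34/15;  a_0 = 3;  x_1 = (x_0 − 3)/11 = -1/15
  x_1 = -1/15;  a_1 = 8;  x_2 = (x_1 − 8)/11 = -11/15
  x_2 = -11/15;  a_2 = 0;  x_3 = (x_2 − 0)/11 = -1/15
  x_3 = -1/15;  a_3 = 8;  x_4 = (x_3 − 8)/11 = -11/15
  x_4 = -11/15;  a_4 = 0;  x_5 = (x_4 − 0)/11 = -1/15
Digits: (3, 8, 0, 8, 0).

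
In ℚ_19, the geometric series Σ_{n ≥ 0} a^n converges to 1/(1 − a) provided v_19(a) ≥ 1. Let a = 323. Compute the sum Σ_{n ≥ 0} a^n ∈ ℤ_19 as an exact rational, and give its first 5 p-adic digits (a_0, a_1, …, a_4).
Σ a^n = 1/(1 − a) = -1/322;  first 5 digits = (1, 17, 4, 7, 9)

v_19(a) = 1 ≥ 1, so the series converges in ℤ_19 to 1/(1 − a) = 1/(1 − 323) = -1/322. Expand this rational in ℤ_19: compute digits iteratively via d_i = x_i mod 19, x_{i+1} = (x_i − d_i)/19. The first 5 digits are (1, 17, 4, 7, 9).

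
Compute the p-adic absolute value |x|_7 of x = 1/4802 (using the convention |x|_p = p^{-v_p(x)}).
|1/4802|_7 = 2401

Step 1 — compute v_7(x) by factoring powers of 7 out of the numerator and denominator: v_7(1/4802) = -4. Step 2 — apply |x|_p = p^{-v_p(x)} = 7^{4} = 2401.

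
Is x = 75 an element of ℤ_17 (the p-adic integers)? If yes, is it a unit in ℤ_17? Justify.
x ∈ ℤ_17^× (unit); v_17(x) = 0

ℤ_17 = {x ∈ ℚ_17 : v_17(x) ≥ 0} and ℤ_17^× = {x ∈ ℤ_17 : v_17(x) = 0}. Here v_17(75) = v_17(num) − v_17(den) = 0; compare against these criteria.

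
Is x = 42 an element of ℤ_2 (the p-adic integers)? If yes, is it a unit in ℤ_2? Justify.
x ∈ ℤ_2 but not a unit; v_2(x) = 1 > 0

ℤ_2 = {x ∈ ℚ_2 : v_2(x) ≥ 0} and ℤ_2^× = {x ∈ ℤ_2 : v_2(x) = 0}. Here v_2(42) = v_2(num) − v_2(den) = 1; compare against these criteria.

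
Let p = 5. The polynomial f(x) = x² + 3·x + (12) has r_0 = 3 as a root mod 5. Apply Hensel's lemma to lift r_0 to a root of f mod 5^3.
r_2 = 108 (mod 125)

Hensel: r_{i+1} = r_i − f(r_i)·(f′(r_i))^{-1} mod 5^{i+2}, f′(x) = 2x + 3. Iterate:
  r_0 = 3 (mod 5)
  r_1 = 8 (mod 25)
  r_2 = 108 (mod 125)
Final: r = 108 satisfies f(r) ≡ 0 mod 5^3.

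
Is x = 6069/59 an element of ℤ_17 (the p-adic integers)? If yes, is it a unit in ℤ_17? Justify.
x ∈ ℤ_17 but not a unit; v_17(x) = 2 > 0

ℤ_17 = {x ∈ ℚ_17 : v_17(x) ≥ 0} and ℤ_17^× = {x ∈ ℤ_17 : v_17(x) = 0}. Here v_17(6069/59) = v_17(num) − v_17(den) = 2; compare against these criteria.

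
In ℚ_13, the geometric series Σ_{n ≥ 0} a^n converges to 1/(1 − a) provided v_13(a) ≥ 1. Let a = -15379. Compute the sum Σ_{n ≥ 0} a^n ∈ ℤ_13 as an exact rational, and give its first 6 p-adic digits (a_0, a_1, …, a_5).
Σ a^n = 1/(1 − a) = 1/15380;  first 6 digits = (1, 0, 0, 6, 12, 12)

v_13(a) = 3 ≥ 1, so the series converges in ℤ_13 to 1/(1 − a) = 1/(1 − (-15379)) = 1/15380. Expand this rational in ℤ_13: compute digits iteratively via d_i = x_i mod 13, x_{i+1} = (x_i − d_i)/13. The first 6 digits are (1, 0, 0, 6, 12, 12).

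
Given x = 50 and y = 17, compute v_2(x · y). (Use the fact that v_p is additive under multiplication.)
v_2(850) = 1

v_p(x) = 1 (factor: 50 = 2^1 · 25); v_p(y) = 0 (factor: 17 = 2^0 · 17). Additivity: v_p(xy) = v_p(x) + v_p(y) = 1 + 0 = 1. (Direct check: xy = 850 = 2^1 · (425).)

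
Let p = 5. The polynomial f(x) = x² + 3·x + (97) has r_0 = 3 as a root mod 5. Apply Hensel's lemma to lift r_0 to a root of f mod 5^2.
r_1 = 18 (mod 25)

Hensel: r_{i+1} = r_i − f(r_i)·(f′(r_i))^{-1} mod 5^{i+2}, f′(x) = 2x + 3. Iterate:
  r_0 = 3 (mod 5)
  r_1 = 18 (mod 25)
Final: r = 18 satisfies f(r) ≡ 0 mod 5^2.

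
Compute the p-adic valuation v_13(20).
v_13(20) = 0

v_13(n) is the largest exponent k such that 13^k divides n. Factor out: 20 = 13^0 · 20. (Sign doesn't affect v_p.) So v_13(20) = 0.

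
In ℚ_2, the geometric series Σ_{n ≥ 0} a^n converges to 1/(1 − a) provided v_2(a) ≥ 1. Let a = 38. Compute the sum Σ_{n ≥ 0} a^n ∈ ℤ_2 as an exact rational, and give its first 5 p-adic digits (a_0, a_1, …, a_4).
Σ a^n = 1/(1 − a) = -1/37;  first 5 digits = (1, 1, 0, 0, 1)

v_2(a) = 1 ≥ 1, so the series converges in ℤ_2 to 1/(1 − a) = 1/(1 − 38) = -1/37. Expand this rational in ℤ_2: compute digits iteratively via d_i = x_i mod 2, x_{i+1} = (x_i − d_i)/2. The first 5 digits are (1, 1, 0, 0, 1).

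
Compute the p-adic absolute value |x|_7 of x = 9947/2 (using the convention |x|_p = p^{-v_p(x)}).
|9947/2|_7 = 1/343

Step 1 — compute v_7(x) by factoring powers of 7 out of the numerator and denominator: v_7(9947/2) = 3. Step 2 — apply |x|_p = p^{-v_p(x)} = 7^{-3} = 1/343.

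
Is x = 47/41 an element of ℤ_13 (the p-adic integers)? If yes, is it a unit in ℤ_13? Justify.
x ∈ ℤ_13^× (unit); v_13(x) = 0

ℤ_13 = {x ∈ ℚ_13 : v_13(x) ≥ 0} and ℤ_13^× = {x ∈ ℤ_13 : v_13(x) = 0}. Here v_13(47/41) = v_13(num) − v_13(den) = 0; compare against these criteria.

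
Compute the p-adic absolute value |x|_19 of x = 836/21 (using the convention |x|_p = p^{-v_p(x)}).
|836/21|_19 = 1/19

Step 1 — compute v_19(x) by factoring powers of 19 out of the numerator and denominator: v_19(836/21) = 1. Step 2 — apply |x|_p = p^{-v_p(x)} = 19^{-1} = 1/19.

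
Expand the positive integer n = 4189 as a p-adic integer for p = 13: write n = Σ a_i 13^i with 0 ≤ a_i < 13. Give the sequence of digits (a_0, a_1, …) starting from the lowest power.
(a_0, a_1, …) = (3, 10, 11, 1)

Repeated division by 13 gives the digits low-to-high: 4189 = 3 + 10·13^1 + 11·13^2 + 1·13^3. Digit sequence: (3, 10, 11, 1).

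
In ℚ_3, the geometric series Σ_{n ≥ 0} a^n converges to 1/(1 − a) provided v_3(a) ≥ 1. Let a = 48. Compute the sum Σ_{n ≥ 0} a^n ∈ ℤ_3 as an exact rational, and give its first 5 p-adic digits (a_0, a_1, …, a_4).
Σ a^n = 1/(1 − a) = -1/47;  first 5 digits = (1, 1, 0, 1, 0)

v_3(a) = 1 ≥ 1, so the series converges in ℤ_3 to 1/(1 − a) = 1/(1 − 48) = -1/47. Expand this rational in ℤ_3: compute digits iteratively via d_i = x_i mod 3, x_{i+1} = (x_i − d_i)/3. The first 5 digits are (1, 1, 0, 1, 0).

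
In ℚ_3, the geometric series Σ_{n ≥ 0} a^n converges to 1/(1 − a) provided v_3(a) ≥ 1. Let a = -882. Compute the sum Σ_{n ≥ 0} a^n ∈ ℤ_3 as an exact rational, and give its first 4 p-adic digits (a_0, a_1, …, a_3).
Σ a^n = 1/(1 − a) = 1/883;  first 4 digits = (1, 0, 1, 0)

v_3(a) = 2 ≥ 1, so the series converges in ℤ_3 to 1/(1 − a) = 1/(1 − (-882)) = 1/883. Expand this rational in ℤ_3: compute digits iteratively via d_i = x_i mod 3, x_{i+1} = (x_i − d_i)/3. The first 4 digits are (1, 0, 1, 0).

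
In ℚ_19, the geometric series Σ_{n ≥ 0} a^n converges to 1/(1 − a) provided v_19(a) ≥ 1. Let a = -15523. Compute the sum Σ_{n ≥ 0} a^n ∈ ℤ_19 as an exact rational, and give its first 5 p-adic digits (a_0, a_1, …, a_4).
Σ a^n = 1/(1 − a) = 1/15524;  first 5 digits = (1, 0, 14, 16, 5)

v_19(a) = 2 ≥ 1, so the series converges in ℤ_19 to 1/(1 − a) = 1/(1 − (-15523)) = 1/15524. Expand this rational in ℤ_19: compute digits iteratively via d_i = x_i mod 19, x_{i+1} = (x_i − d_i)/19. The first 5 digits are (1, 0, 14, 16, 5).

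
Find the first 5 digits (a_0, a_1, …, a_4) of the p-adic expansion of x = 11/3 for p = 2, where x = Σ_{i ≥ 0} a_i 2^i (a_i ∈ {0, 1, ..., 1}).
(a_0, …, a_4) = (1, 0, 0, 1, 1)

v_2(11/3) = 0 (numerator and denominator both coprime to 2), so x ∈ ℤ_2^×. Compute digits iteratively via a_i = x_i mod 2, x_{i+1} = (x_i − a_i)/2, with x_0 = x:
  x_0 = 11/3;  a_0 = 1;  x_1 = (x_0 − 1)/2 = 4/3
  x_1 = 4/3;  a_1 = 0;  x_2 = (x_1 − 0)/2 = 2/3
  x_2 = 2/3;  a_2 = 0;  x_3 = (x_2 − 0)/2 = 1/3
  x_3 = 1/3;  a_3 = 1;  x_4 = (x_3 − 1)/2 = -1/3
  x_4 = -1/3;  a_4 = 1;  x_5 = (x_4 − 1)/2 = -2/3
Digits: (1, 0, 0, 1, 1).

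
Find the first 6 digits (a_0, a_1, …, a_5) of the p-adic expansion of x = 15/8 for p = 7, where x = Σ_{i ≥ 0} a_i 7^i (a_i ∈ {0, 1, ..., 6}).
(a_0, …, a_5) = (1, 1, 6, 0, 6, 0)

v_7(15/8) = 0 (numerator and denominator both coprime to 7), so x ∈ ℤ_7^×. Compute digits iteratively via a_i = x_i mod 7, x_{i+1} = (x_i − a_i)/7, with x_0 = x:
  x_0 = 15/8;  a_0 = 1;  x_1 = (x_0 − 1)/7 = 1/8
  x_1 = 1/8;  a_1 = 1;  x_2 = (x_1 − 1)/7 = -1/8
  x_2 = -1/8;  a_2 = 6;  x_3 = (x_2 − 6)/7 = -7/8
  x_3 = -7/8;  a_3 = 0;  x_4 = (x_3 − 0)/7 = -1/8
  x_4 = -1/8;  a_4 = 6;  x_5 = (x_4 − 6)/7 = -7/8
  x_5 = -7/8;  a_5 = 0;  x_6 = (x_5 − 0)/7 = -1/8
Digits: (1, 1, 6, 0, 6, 0).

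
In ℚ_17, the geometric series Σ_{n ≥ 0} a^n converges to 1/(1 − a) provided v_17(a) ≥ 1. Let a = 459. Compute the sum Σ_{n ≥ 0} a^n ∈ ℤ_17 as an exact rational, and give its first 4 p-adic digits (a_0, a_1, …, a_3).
Σ a^n = 1/(1 − a) = -1/458;  first 4 digits = (1, 10, 16, 5)

v_17(a) = 1 ≥ 1, so the series converges in ℤ_17 to 1/(1 − a) = 1/(1 − 459) = -1/458. Expand this rational in ℤ_17: compute digits iteratively via d_i = x_i mod 17, x_{i+1} = (x_i − d_i)/17. The first 4 digits are (1, 10, 16, 5).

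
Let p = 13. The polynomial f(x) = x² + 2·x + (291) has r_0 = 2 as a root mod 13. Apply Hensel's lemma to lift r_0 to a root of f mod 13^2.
r_1 = 93 (mod 169)

Hensel: r_{i+1} = r_i − f(r_i)·(f′(r_i))^{-1} mod 13^{i+2}, f′(x) = 2x + 2. Iterate:
  r_0 = 2 (mod 13)
  r_1 = 93 (mod 169)
Final: r = 93 satisfies f(r) ≡ 0 mod 13^2.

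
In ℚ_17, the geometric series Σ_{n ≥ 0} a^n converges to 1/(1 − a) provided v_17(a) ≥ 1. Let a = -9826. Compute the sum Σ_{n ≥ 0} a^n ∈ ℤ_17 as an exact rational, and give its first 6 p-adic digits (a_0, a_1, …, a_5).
Σ a^n = 1/(1 − a) = 1/9827;  first 6 digits = (1, 0, 0, 15, 16, 16)

v_17(a) = 3 ≥ 1, so the series converges in ℤ_17 to 1/(1 − a) = 1/(1 − (-9826)) = 1/9827. Expand this rational in ℤ_17: compute digits iteratively via d_i = x_i mod 17, x_{i+1} = (x_i − d_i)/17. The first 6 digits are (1, 0, 0, 15, 16, 16).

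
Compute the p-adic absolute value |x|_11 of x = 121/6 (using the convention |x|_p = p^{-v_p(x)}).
|121/6|_11 = 1/121

Step 1 — compute v_11(x) by factoring powers of 11 out of the numerator and denominator: v_11(121/6) = 2. Step 2 — apply |x|_p = p^{-v_p(x)} = 11^{-2} = 1/121.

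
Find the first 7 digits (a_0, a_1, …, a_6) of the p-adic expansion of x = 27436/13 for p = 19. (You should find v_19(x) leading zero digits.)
(a_0, …, a_6) = (0, 0, 0, 12, 14, 8, 1)

v_19(27436/13) = 3, so a_0 = ... = a_2 = 0. Factor out: x = 19^3 · u with u = 4/13 a unit in ℤ_19. Expand u iteratively via a_{v+i} = u_i mod 19, u_{i+1} = (u_i − a_{v+i})/19:
  u_0 = 4/13;  a_3 = 12;  u_1 = (u_0 − 12)/19 = -8/13
  u_1 = -8/13;  a_4 = 14;  u_2 = (u_1 − 14)/19 = -10/13
  u_2 = -10/13;  a_5 = 8;  u_3 = (u_2 − 8)/19 = -6/13
  u_3 = -6/13;  a_6 = 1;  u_4 = (u_3 − 1)/19 = -1/13
Digits: (0, 0, 0, 12, 14, 8, 1).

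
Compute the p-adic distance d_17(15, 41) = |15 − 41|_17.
d_17(15, 41) = 1

Step 1 — x − y = 15 − 41 = -26. Step 2 — v_17(-26) = 0 (factor: -26 = −(17^0 · 26); the sign does not affect v_p). Step 3 — |x − y|_17 = 17^{0} = 1.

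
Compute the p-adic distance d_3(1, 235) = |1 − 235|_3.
d_3(1, 235) = 1/9

Step 1 — x − y = 1 − 235 = -234. Step 2 — v_3(-234) = 2 (factor: -234 = −(3^2 · 26); the sign does not affect v_p). Step 3 — |x − y|_3 = 3^{-2} = 1/9.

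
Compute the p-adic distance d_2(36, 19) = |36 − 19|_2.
d_2(36, 19) = 1

Step 1 — x − y = 36 − 19 = 17. Step 2 — v_2(17) = 0 (factor: 17 = (2^0 · 17); the sign does not affect v_p). Step 3 — |x − y|_2 = 2^{0} = 1.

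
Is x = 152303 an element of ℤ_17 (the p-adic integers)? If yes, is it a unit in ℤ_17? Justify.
x ∈ ℤ_17 but not a unit; v_17(x) = 3 > 0

ℤ_17 = {x ∈ ℚ_17 : v_17(x) ≥ 0} and ℤ_17^× = {x ∈ ℤ_17 : v_17(x) = 0}. Here v_17(152303) = v_17(num) − v_17(den) = 3; compare against these criteria.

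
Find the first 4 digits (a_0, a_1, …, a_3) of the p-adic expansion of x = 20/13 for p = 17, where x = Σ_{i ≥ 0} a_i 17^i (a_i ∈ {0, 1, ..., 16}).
(a_0, …, a_3) = (12, 2, 9, 6)

v_17(20/13) = 0 (numerator and denominator both coprime to 17), so x ∈ ℤ_17^×. Compute digits iteratively via a_i = x_i mod 17, x_{i+1} = (x_i − a_i)/17, with x_0 = x:
  x_0 = 20/13;  a_0 = 12;  x_1 = (x_0 − 12)/17 = -8/13
  x_1 = -8/13;  a_1 = 2;  x_2 = (x_1 − 2)/17 = -2/13
  x_2 = -2/13;  a_2 = 9;  x_3 = (x_2 − 9)/17 = -7/13
  x_3 = -7/13;  a_3 = 6;  x_4 = (x_3 − 6)/17 = -5/13
Digits: (12, 2, 9, 6).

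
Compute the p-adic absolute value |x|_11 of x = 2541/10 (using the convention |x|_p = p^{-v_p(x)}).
|2541/10|_11 = 1/121

Step 1 — compute v_11(x) by factoring powers of 11 out of the numerator and denominator: v_11(2541/10) = 2. Step 2 — apply |x|_p = p^{-v_p(x)} = 11^{-2} = 1/121.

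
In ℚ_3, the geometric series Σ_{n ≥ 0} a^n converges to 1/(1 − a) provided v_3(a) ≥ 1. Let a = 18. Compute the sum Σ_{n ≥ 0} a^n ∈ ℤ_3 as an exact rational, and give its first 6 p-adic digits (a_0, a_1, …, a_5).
Σ a^n = 1/(1 − a) = -1/17;  first 6 digits = (1, 0, 2, 0, 1, 1)

v_3(a) = 2 ≥ 1, so the series converges in ℤ_3 to 1/(1 − a) = 1/(1 − 18) = -1/17. Expand this rational in ℤ_3: compute digits iteratively via d_i = x_i mod 3, x_{i+1} = (x_i − d_i)/3. The first 6 digits are (1, 0, 2, 0, 1, 1).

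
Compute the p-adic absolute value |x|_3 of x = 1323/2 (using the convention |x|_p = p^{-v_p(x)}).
|1323/2|_3 = 1/27

Step 1 — compute v_3(x) by factoring powers of 3 out of the numerator and denominator: v_3(1323/2) = 3. Step 2 — apply |x|_p = p^{-v_p(x)} = 3^{-3} = 1/27.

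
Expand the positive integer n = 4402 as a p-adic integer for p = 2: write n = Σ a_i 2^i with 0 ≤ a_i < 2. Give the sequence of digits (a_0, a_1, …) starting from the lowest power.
(a_0, a_1, …) = (0, 1, 0, 0, 1, 1, 0, 0, 1, 0, 0, 0, 1)

Repeated division by 2 gives the digits low-to-high: 4402 = 1·2^1 + 1·2^4 + 1·2^5 + 1·2^8 + 1·2^12. Digit sequence: (0, 1, 0, 0, 1, 1, 0, 0, 1, 0, 0, 0, 1).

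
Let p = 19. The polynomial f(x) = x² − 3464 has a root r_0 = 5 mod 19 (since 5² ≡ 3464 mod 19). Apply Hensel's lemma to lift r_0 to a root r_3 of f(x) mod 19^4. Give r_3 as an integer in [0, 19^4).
r_3 = 108685 (mod 130321)

Hensel's recurrence: r_{i+1} = r_i − f(r_i)·(f′(r_i))^{-1} mod 19^{i+2}, with f′(x) = 2x. Iterate:
  r_0 = 5 (mod 19)
  r_1 = 24 (mod 361)
  r_2 = 5800 (mod 6859)
  r_3 = 108685 (mod 130321)
Final: r_3 = 108685, and one checks f(r_3) ≡ 0 mod 19^4.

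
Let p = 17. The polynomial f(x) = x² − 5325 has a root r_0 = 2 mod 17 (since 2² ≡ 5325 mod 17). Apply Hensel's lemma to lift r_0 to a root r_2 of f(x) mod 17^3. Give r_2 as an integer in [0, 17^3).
r_2 = 2416 (mod 4913)

Hensel's recurrence: r_{i+1} = r_i − f(r_i)·(f′(r_i))^{-1} mod 17^{i+2}, with f′(x) = 2x. Iterate:
  r_0 = 2 (mod 17)
  r_1 = 104 (mod 289)
  r_2 = 2416 (mod 4913)
Final: r_2 = 2416, and one checks f(r_2) ≡ 0 mod 17^3.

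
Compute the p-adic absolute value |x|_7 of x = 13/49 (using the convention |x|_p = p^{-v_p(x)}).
|13/49|_7 = 49

Step 1 — compute v_7(x) by factoring powers of 7 out of the numerator and denominator: v_7(13/49) = -2. Step 2 — apply |x|_p = p^{-v_p(x)} = 7^{2} = 49.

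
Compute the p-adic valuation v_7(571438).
v_7(571438) = 5

v_7(n) is the largest exponent k such that 7^k divides n. Factor out: 571438 = 7^5 · 34. (Sign doesn't affect v_p.) So v_7(571438) = 5.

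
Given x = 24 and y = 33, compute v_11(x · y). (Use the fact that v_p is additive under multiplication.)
v_11(792) = 1

v_p(x) = 0 (factor: 24 = 11^0 · 24); v_p(y) = 1 (factor: 33 = 11^1 · 3). Additivity: v_p(xy) = v_p(x) + v_p(y) = 0 + 1 = 1. (Direct check: xy = 792 = 11^1 · (72).)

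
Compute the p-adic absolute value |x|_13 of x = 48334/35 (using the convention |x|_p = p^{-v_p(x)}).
|48334/35|_13 = 1/2197

Step 1 — compute v_13(x) by factoring powers of 13 out of the numerator and denominator: v_13(48334/35) = 3. Step 2 — apply |x|_p = p^{-v_p(x)} = 13^{-3} = 1/2197.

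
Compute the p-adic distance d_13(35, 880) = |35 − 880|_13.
d_13(35, 880) = 1/169

Step 1 — x − y = 35 − 880 = -845. Step 2 — v_13(-845) = 2 (factor: -845 = −(13^2 · 5); the sign does not affect v_p). Step 3 — |x − y|_13 = 13^{-2} = 1/169.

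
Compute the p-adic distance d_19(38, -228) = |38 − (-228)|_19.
d_19(38, -228) = 1/19

Step 1 — x − y = 38 − (-228) = 266. Step 2 — v_19(266) = 1 (factor: 266 = (19^1 · 14); the sign does not affect v_p). Step 3 — |x − y|_19 = 19^{-1} = 1/19.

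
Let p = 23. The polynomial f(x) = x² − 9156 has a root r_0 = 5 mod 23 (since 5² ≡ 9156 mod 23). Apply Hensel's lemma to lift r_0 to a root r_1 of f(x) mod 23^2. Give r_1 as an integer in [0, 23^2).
r_1 = 442 (mod 529)

Hensel's recurrence: r_{i+1} = r_i − f(r_i)·(f′(r_i))^{-1} mod 23^{i+2}, with f′(x) = 2x. Iterate:
  r_0 = 5 (mod 23)
  r_1 = 442 (mod 529)
Final: r_1 = 442, and one checks f(r_1) ≡ 0 mod 23^2.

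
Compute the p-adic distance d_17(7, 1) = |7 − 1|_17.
d_17(7, 1) = 1

Step 1 — x − y = 7 − 1 = 6. Step 2 — v_17(6) = 0 (factor: 6 = (17^0 · 6); the sign does not affect v_p). Step 3 — |x − y|_17 = 17^{0} = 1.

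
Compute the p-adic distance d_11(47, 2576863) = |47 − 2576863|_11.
d_11(47, 2576863) = 1/161051

Step 1 — x − y = 47 − 2576863 = -2576816. Step 2 — v_11(-2576816) = 5 (factor: -2576816 = −(11^5 · 16); the sign does not affect v_p). Step 3 — |x − y|_11 = 11^{-5} = 1/161051.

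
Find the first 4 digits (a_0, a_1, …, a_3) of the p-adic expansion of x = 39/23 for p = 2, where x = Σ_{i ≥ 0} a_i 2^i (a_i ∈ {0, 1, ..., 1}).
(a_0, …, a_3) = (1, 0, 0, 0)

v_2(39/23) = 0 (numerator and denominator both coprime to 2), so x ∈ ℤ_2^×. Compute digits iteratively via a_i = x_i mod 2, x_{i+1} = (x_i − a_i)/2, with x_0 = x:
  x_0 = 39/23;  a_0 = 1;  x_1 = (x_0 − 1)/2 = 8/23
  x_1 = 8/23;  a_1 = 0;  x_2 = (x_1 − 0)/2 = 4/23
  x_2 = 4/23;  a_2 = 0;  x_3 = (x_2 − 0)/2 = 2/23
  x_3 = 2/23;  a_3 = 0;  x_4 = (x_3 − 0)/2 = 1/23
Digits: (1, 0, 0, 0).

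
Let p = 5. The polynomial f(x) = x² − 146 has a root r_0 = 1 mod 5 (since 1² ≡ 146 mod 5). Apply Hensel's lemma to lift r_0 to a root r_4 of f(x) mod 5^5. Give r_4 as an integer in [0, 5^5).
r_4 = 1461 (mod 3125)

Hensel's recurrence: r_{i+1} = r_i − f(r_i)·(f′(r_i))^{-1} mod 5^{i+2}, with f′(x) = 2x. Iterate:
  r_0 = 1 (mod 5)
  r_1 = 11 (mod 25)
  r_2 = 86 (mod 125)
  r_3 = 211 (mod 625)
  r_4 = 1461 (mod 3125)
Final: r_4 = 1461, and one checks f(r_4) ≡ 0 mod 5^5.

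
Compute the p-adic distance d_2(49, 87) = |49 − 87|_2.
d_2(49, 87) = 1/2

Step 1 — x − y = 49 − 87 = -38. Step 2 — v_2(-38) = 1 (factor: -38 = −(2^1 · 19); the sign does not affect v_p). Step 3 — |x − y|_2 = 2^{-1} = 1/2.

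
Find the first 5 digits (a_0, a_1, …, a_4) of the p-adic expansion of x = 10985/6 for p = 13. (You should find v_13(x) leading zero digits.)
(a_0, …, a_4) = (0, 0, 0, 3, 2)

v_13(10985/6) = 3, so a_0 = ... = a_2 = 0. Factor out: x = 13^3 · u with u = 5/6 a unit in ℤ_13. Expand u iteratively via a_{v+i} = u_i mod 13, u_{i+1} = (u_i − a_{v+i})/13:
  u_0 = 5/6;  a_3 = 3;  u_1 = (u_0 − 3)/13 = -1/6
  u_1 = -1/6;  a_4 = 2;  u_2 = (u_1 − 2)/13 = -1/6
Digits: (0, 0, 0, 3, 2).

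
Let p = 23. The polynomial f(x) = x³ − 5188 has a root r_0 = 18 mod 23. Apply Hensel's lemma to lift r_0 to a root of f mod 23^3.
r_2 = 2732 (mod 12167)

Hensel: r_{i+1} = r_i − f(r_i)/f′(r_i) mod 23^{i+2}, where f′(x) = 3x². Iterate:
  r_0 = 18 (mod 23)
  r_1 = 87 (mod 529)
  r_2 = 2732 (mod 12167)
Final: r = 2732 with f(r) ≡ 0 mod 23^3.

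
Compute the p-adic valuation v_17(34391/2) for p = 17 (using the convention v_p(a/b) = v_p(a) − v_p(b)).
v_17(34391/2) = 3

Factor powers of 17 from the numerator and denominator of the reduced fraction: 34391 = 17^3 · 7 and 2 = 17^0 · 2. Apply v_p(a/b) = v_p(a) − v_p(b): v_17(34391/2) = 3 − 0 = 3.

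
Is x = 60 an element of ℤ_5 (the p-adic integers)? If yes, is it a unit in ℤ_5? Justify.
x ∈ ℤ_5 but not a unit; v_5(x) = 1 > 0

ℤ_5 = {x ∈ ℚ_5 : v_5(x) ≥ 0} and ℤ_5^× = {x ∈ ℤ_5 : v_5(x) = 0}. Here v_5(60) = v_5(num) − v_5(den) = 1; compare against these criteria.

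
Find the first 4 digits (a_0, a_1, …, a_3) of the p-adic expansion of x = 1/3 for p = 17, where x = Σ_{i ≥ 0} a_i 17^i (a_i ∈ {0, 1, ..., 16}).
(a_0, …, a_3) = (6, 11, 5, 11)

v_17(1/3) = 0 (numerator and denominator both coprime to 17), so x ∈ ℤ_17^×. Compute digits iteratively via a_i = x_i mod 17, x_{i+1} = (x_i − a_i)/17, with x_0 = x:
  x_0 = 1/3;  a_0 = 6;  x_1 = (x_0 − 6)/17 = -1/3
  x_1 = -1/3;  a_1 = 11;  x_2 = (x_1 − 11)/17 = -2/3
  x_2 = -2/3;  a_2 = 5;  x_3 = (x_2 − 5)/17 = -1/3
  x_3 = -1/3;  a_3 = 11;  x_4 = (x_3 − 11)/17 = -2/3
Digits: (6, 11, 5, 11).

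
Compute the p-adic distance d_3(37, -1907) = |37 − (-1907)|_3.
d_3(37, -1907) = 1/243

Step 1 — x − y = 37 − (-1907) = 1944. Step 2 — v_3(1944) = 5 (factor: 1944 = (3^5 · 8); the sign does not affect v_p). Step 3 — |x − y|_3 = 3^{-5} = 1/243.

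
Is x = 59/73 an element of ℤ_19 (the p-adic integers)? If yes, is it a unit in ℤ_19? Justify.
x ∈ ℤ_19^× (unit); v_19(x) = 0

ℤ_19 = {x ∈ ℚ_19 : v_19(x) ≥ 0} and ℤ_19^× = {x ∈ ℤ_19 : v_19(x) = 0}. Here v_19(59/73) = v_19(num) − v_19(den) = 0; compare against these criteria.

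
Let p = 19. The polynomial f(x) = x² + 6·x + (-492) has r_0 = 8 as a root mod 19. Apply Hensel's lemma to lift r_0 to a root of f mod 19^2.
r_1 = 255 (mod 361)

Hensel: r_{i+1} = r_i − f(r_i)·(f′(r_i))^{-1} mod 19^{i+2}, f′(x) = 2x + 6. Iterate:
  r_0 = 8 (mod 19)
  r_1 = 255 (mod 361)
Final: r = 255 satisfies f(r) ≡ 0 mod 19^2.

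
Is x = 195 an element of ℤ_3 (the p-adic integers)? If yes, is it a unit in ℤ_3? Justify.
x ∈ ℤ_3 but not a unit; v_3(x) = 1 > 0

ℤ_3 = {x ∈ ℚ_3 : v_3(x) ≥ 0} and ℤ_3^× = {x ∈ ℤ_3 : v_3(x) = 0}. Here v_3(195) = v_3(num) − v_3(den) = 1; compare against these criteria.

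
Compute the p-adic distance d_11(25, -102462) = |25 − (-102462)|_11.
d_11(25, -102462) = 1/14641

Step 1 — x − y = 25 − (-102462) = 102487. Step 2 — v_11(102487) = 4 (factor: 102487 = (11^4 · 7); the sign does not affect v_p). Step 3 — |x − y|_11 = 11^{-4} = 1/14641.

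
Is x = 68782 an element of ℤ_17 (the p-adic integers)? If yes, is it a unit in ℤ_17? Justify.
x ∈ ℤ_17 but not a unit; v_17(x) = 3 > 0

ℤ_17 = {x ∈ ℚ_17 : v_17(x) ≥ 0} and ℤ_17^× = {x ∈ ℤ_17 : v_17(x) = 0}. Here v_17(68782) = v_17(num) − v_17(den) = 3; compare against these criteria.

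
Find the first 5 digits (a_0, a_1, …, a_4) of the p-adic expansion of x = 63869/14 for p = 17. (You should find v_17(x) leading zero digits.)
(a_0, …, a_4) = (0, 0, 0, 7, 13)

v_17(63869/14) = 3, so a_0 = ... = a_2 = 0. Factor out: x = 17^3 · u with u = 13/14 a unit in ℤ_17. Expand u iteratively via a_{v+i} = u_i mod 17, u_{i+1} = (u_i − a_{v+i})/17:
  u_0 = 13/14;  a_3 = 7;  u_1 = (u_0 − 7)/17 = -5/14
  u_1 = -5/14;  a_4 = 13;  u_2 = (u_1 − 13)/17 = -11/14
Digits: (0, 0, 0, 7, 13).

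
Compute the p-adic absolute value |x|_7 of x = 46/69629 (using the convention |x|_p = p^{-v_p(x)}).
|46/69629|_7 = 2401

Step 1 — compute v_7(x) by factoring powers of 7 out of the numerator and denominator: v_7(46/69629) = -4. Step 2 — apply |x|_p = p^{-v_p(x)} = 7^{4} = 2401.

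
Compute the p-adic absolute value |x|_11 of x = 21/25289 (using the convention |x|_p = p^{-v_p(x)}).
|21/25289|_11 = 1331

Step 1 — compute v_11(x) by factoring powers of 11 out of the numerator and denominator: v_11(21/25289) = -3. Step 2 — apply |x|_p = p^{-v_p(x)} = 11^{3} = 1331.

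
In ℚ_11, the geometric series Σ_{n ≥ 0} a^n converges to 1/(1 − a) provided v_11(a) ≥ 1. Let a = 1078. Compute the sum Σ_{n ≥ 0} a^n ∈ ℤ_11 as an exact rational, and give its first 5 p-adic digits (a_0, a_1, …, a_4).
Σ a^n = 1/(1 − a) = -1/1077;  first 5 digits = (1, 10, 9, 3, 8)

v_11(a) = 1 ≥ 1, so the series converges in ℤ_11 to 1/(1 − a) = 1/(1 − 1078) = -1/1077. Expand this rational in ℤ_11: compute digits iteratively via d_i = x_i mod 11, x_{i+1} = (x_i − d_i)/11. The first 5 digits are (1, 10, 9, 3, 8).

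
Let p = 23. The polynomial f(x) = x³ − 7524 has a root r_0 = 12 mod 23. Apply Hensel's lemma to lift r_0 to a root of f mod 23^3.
r_2 = 4566 (mod 12167)

Hensel: r_{i+1} = r_i − f(r_i)/f′(r_i) mod 23^{i+2}, where f′(x) = 3x². Iterate:
  r_0 = 12 (mod 23)
  r_1 = 334 (mod 529)
  r_2 = 4566 (mod 12167)
Final: r = 4566 with f(r) ≡ 0 mod 23^3.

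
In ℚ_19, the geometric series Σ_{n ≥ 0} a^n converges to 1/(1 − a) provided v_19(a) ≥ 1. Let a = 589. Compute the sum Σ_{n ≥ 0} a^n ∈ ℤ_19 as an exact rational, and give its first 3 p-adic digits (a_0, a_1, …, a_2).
Σ a^n = 1/(1 − a) = -1/588;  first 3 digits = (1, 12, 12)

v_19(a) = 1 ≥ 1, so the series converges in ℤ_19 to 1/(1 − a) = 1/(1 − 589) = -1/588. Expand this rational in ℤ_19: compute digits iteratively via d_i = x_i mod 19, x_{i+1} = (x_i − d_i)/19. The first 3 digits are (1, 12, 12).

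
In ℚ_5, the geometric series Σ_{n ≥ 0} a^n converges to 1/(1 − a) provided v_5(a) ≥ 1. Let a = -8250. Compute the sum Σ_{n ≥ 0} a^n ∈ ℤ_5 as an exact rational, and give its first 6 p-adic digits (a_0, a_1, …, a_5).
Σ a^n = 1/(1 − a) = 1/8251;  first 6 digits = (1, 0, 0, 4, 1, 2)

v_5(a) = 3 ≥ 1, so the series converges in ℤ_5 to 1/(1 − a) = 1/(1 − (-8250)) = 1/8251. Expand this rational in ℤ_5: compute digits iteratively via d_i = x_i mod 5, x_{i+1} = (x_i − d_i)/5. The first 6 digits are (1, 0, 0, 4, 1, 2).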